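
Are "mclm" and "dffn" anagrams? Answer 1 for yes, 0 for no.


Strings: "mclm", "dffn"
Sorted first:  clmm
Sorted second: dffn
Differ at position 0: 'c' vs 'd' => not anagrams

0


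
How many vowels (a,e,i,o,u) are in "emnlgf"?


Input: emnlgf
Checking each character:
  'e' at position 0: vowel (running total: 1)
  'm' at position 1: consonant
  'n' at position 2: consonant
  'l' at position 3: consonant
  'g' at position 4: consonant
  'f' at position 5: consonant
Total vowels: 1

1


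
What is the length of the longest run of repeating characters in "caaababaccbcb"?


Input: "caaababaccbcb"
Scanning for longest run:
  Position 1 ('a'): new char, reset run to 1
  Position 2 ('a'): continues run of 'a', length=2
  Position 3 ('a'): continues run of 'a', length=3
  Position 4 ('b'): new char, reset run to 1
  Position 5 ('a'): new char, reset run to 1
  Position 6 ('b'): new char, reset run to 1
  Position 7 ('a'): new char, reset run to 1
  Position 8 ('c'): new char, reset run to 1
  Position 9 ('c'): continues run of 'c', length=2
  Position 10 ('b'): new char, reset run to 1
  Position 11 ('c'): new char, reset run to 1
  Position 12 ('b'): new char, reset run to 1
Longest run: 'a' with length 3

3


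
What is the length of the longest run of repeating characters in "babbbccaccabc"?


Input: "babbbccaccabc"
Scanning for longest run:
  Position 1 ('a'): new char, reset run to 1
  Position 2 ('b'): new char, reset run to 1
  Position 3 ('b'): continues run of 'b', length=2
  Position 4 ('b'): continues run of 'b', length=3
  Position 5 ('c'): new char, reset run to 1
  Position 6 ('c'): continues run of 'c', length=2
  Position 7 ('a'): new char, reset run to 1
  Position 8 ('c'): new char, reset run to 1
  Position 9 ('c'): continues run of 'c', length=2
  Position 10 ('a'): new char, reset run to 1
  Position 11 ('b'): new char, reset run to 1
  Position 12 ('c'): new char, reset run to 1
Longest run: 'b' with length 3

3


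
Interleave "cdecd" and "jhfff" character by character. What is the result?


Interleaving "cdecd" and "jhfff":
  Position 0: 'c' from first, 'j' from second => "cj"
  Position 1: 'd' from first, 'h' from second => "dh"
  Position 2: 'e' from first, 'f' from second => "ef"
  Position 3: 'c' from first, 'f' from second => "cf"
  Position 4: 'd' from first, 'f' from second => "df"
Result: cjdhefcfdf

cjdhefcfdf


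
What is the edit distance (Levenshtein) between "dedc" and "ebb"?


Computing edit distance: "dedc" -> "ebb"
DP table:
           e    b    b
      0    1    2    3
  d   1    1    2    3
  e   2    1    2    3
  d   3    2    2    3
  c   4    3    3    3
Edit distance = dp[4][3] = 3

3


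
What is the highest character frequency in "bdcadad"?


Input: bdcadad
Character counts:
  'a': 2
  'b': 1
  'c': 1
  'd': 3
Maximum frequency: 3

3


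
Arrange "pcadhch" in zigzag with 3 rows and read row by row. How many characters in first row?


Zigzag "pcadhch" into 3 rows:
Placing characters:
  'p' => row 0
  'c' => row 1
  'a' => row 2
  'd' => row 1
  'h' => row 0
  'c' => row 1
  'h' => row 2
Rows:
  Row 0: "ph"
  Row 1: "cdc"
  Row 2: "ah"
First row length: 2

2


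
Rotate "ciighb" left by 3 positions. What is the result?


Input: "ciighb", rotate left by 3
First 3 characters: "cii"
Remaining characters: "ghb"
Concatenate remaining + first: "ghb" + "cii" = "ghbcii"

ghbcii


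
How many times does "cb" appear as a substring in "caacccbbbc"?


Searching for "cb" in "caacccbbbc"
Scanning each position:
  Position 0: "ca" => no
  Position 1: "aa" => no
  Position 2: "ac" => no
  Position 3: "cc" => no
  Position 4: "cc" => no
  Position 5: "cb" => MATCH
  Position 6: "bb" => no
  Position 7: "bb" => no
  Position 8: "bc" => no
Total occurrences: 1

1


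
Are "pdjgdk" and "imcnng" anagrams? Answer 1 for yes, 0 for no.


Strings: "pdjgdk", "imcnng"
Sorted first:  ddgjkp
Sorted second: cgimnn
Differ at position 0: 'd' vs 'c' => not anagrams

0


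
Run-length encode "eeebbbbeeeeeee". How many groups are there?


Input: eeebbbbeeeeeee
Scanning for consecutive runs:
  Group 1: 'e' x 3 (positions 0-2)
  Group 2: 'b' x 4 (positions 3-6)
  Group 3: 'e' x 7 (positions 7-13)
Total groups: 3

3


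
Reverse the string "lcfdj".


Input: lcfdj
Reading characters right to left:
  Position 4: 'j'
  Position 3: 'd'
  Position 2: 'f'
  Position 1: 'c'
  Position 0: 'l'
Reversed: jdfcl

jdfcl


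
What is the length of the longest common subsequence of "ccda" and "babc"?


LCS of "ccda" and "babc"
DP table:
           b    a    b    c
      0    0    0    0    0
  c   0    0    0    0    1
  c   0    0    0    0    1
  d   0    0    0    0    1
  a   0    0    1    1    1
LCS length = dp[4][4] = 1

1


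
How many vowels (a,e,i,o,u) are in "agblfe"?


Input: agblfe
Checking each character:
  'a' at position 0: vowel (running total: 1)
  'g' at position 1: consonant
  'b' at position 2: consonant
  'l' at position 3: consonant
  'f' at position 4: consonant
  'e' at position 5: vowel (running total: 2)
Total vowels: 2

2


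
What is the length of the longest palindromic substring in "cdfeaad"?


Input: "cdfeaad"
Checking substrings for palindromes:
  [4:6] "aa" (len 2) => palindrome
Longest palindromic substring: "aa" with length 2

2


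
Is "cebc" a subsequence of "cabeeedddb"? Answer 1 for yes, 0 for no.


Check if "cebc" is a subsequence of "cabeeedddb"
Greedy scan:
  Position 0 ('c'): matches sub[0] = 'c'
  Position 1 ('a'): no match needed
  Position 2 ('b'): no match needed
  Position 3 ('e'): matches sub[1] = 'e'
  Position 4 ('e'): no match needed
  Position 5 ('e'): no match needed
  Position 6 ('d'): no match needed
  Position 7 ('d'): no match needed
  Position 8 ('d'): no match needed
  Position 9 ('b'): matches sub[2] = 'b'
Only matched 3/4 characters => not a subsequence

0


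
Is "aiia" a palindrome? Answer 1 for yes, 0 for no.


Input: aiia
Reversed: aiia
  Compare pos 0 ('a') with pos 3 ('a'): match
  Compare pos 1 ('i') with pos 2 ('i'): match
Result: palindrome

1


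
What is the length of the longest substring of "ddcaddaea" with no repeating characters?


Input: "ddcaddaea"
Sliding window (track last position of each char):
  Position 0 ('d'): window [0,0] length 1 -- new best
  Position 1 ('d'): repeat (last at 0), move window start to 1
  Position 1 ('d'): window [1,1] length 1
  Position 2 ('c'): window [1,2] length 2 -- new best
  Position 3 ('a'): window [1,3] length 3 -- new best
  Position 4 ('d'): repeat (last at 1), move window start to 2
  Position 4 ('d'): window [2,4] length 3
  Position 5 ('d'): repeat (last at 4), move window start to 5
  Position 5 ('d'): window [5,5] length 1
  Position 6 ('a'): window [5,6] length 2
  Position 7 ('e'): window [5,7] length 3
  Position 8 ('a'): repeat (last at 6), move window start to 7
  Position 8 ('a'): window [7,8] length 2
Longest substring with no repeats: "dca" with length 3

3


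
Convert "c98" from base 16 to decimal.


Input: "c98" in base 16
Positional expansion:
  Digit 'c' (value 12) x 16^2 = 3072
  Digit '9' (value 9) x 16^1 = 144
  Digit '8' (value 8) x 16^0 = 8
Sum = 3224

3224


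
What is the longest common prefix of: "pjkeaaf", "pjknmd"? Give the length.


Words: pjkeaaf, pjknmd
  Position 0: all 'p' => match
  Position 1: all 'j' => match
  Position 2: all 'k' => match
  Position 3: ('e', 'n') => mismatch, stop
LCP = "pjk" (length 3)

3


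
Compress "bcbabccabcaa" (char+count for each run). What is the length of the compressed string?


Input: bcbabccabcaa
Runs:
  'b' x 1 => "b1"
  'c' x 1 => "c1"
  'b' x 1 => "b1"
  'a' x 1 => "a1"
  'b' x 1 => "b1"
  'c' x 2 => "c2"
  'a' x 1 => "a1"
  'b' x 1 => "b1"
  'c' x 1 => "c1"
  'a' x 2 => "a2"
Compressed: "b1c1b1a1b1c2a1b1c1a2"
Compressed length: 20

20


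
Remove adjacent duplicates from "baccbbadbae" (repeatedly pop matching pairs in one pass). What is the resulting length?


Input: baccbbadbae
Stack-based adjacent duplicate removal:
  Read 'b': push. Stack: b
  Read 'a': push. Stack: ba
  Read 'c': push. Stack: bac
  Read 'c': matches stack top 'c' => pop. Stack: ba
  Read 'b': push. Stack: bab
  Read 'b': matches stack top 'b' => pop. Stack: ba
  Read 'a': matches stack top 'a' => pop. Stack: b
  Read 'd': push. Stack: bd
  Read 'b': push. Stack: bdb
  Read 'a': push. Stack: bdba
  Read 'e': push. Stack: bdbae
Final stack: "bdbae" (length 5)

5


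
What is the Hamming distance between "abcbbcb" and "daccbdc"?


Comparing "abcbbcb" and "daccbdc" position by position:
  Position 0: 'a' vs 'd' => differ
  Position 1: 'b' vs 'a' => differ
  Position 2: 'c' vs 'c' => same
  Position 3: 'b' vs 'c' => differ
  Position 4: 'b' vs 'b' => same
  Position 5: 'c' vs 'd' => differ
  Position 6: 'b' vs 'c' => differ
Total differences (Hamming distance): 5

5


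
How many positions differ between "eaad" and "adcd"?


Comparing "eaad" and "adcd" position by position:
  Position 0: 'e' vs 'a' => DIFFER
  Position 1: 'a' vs 'd' => DIFFER
  Position 2: 'a' vs 'c' => DIFFER
  Position 3: 'd' vs 'd' => same
Positions that differ: 3

3


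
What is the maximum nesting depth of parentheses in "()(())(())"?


Input: "()(())(())"
Tracking depth:
  Position 0 '(': depth becomes 1
  Position 1 ')': depth becomes 0
  Position 2 '(': depth becomes 1
  Position 3 '(': depth becomes 2
  Position 4 ')': depth becomes 1
  Position 5 ')': depth becomes 0
  Position 6 '(': depth becomes 1
  Position 7 '(': depth becomes 2
  Position 8 ')': depth becomes 1
  Position 9 ')': depth becomes 0
Maximum depth reached: 2

2


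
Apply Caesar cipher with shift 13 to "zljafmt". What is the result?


Caesar cipher: shift "zljafmt" by 13
  'z' (pos 25) + 13 = pos 12 = 'm'
  'l' (pos 11) + 13 = pos 24 = 'y'
  'j' (pos 9) + 13 = pos 22 = 'w'
  'a' (pos 0) + 13 = pos 13 = 'n'
  'f' (pos 5) + 13 = pos 18 = 's'
  'm' (pos 12) + 13 = pos 25 = 'z'
  't' (pos 19) + 13 = pos 6 = 'g'
Result: mywnszg

mywnszg


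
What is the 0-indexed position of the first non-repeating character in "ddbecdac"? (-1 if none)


Input: ddbecdac
Character frequencies:
  'a': 1
  'b': 1
  'c': 2
  'd': 3
  'e': 1
Scanning left to right for freq == 1:
  Position 0 ('d'): freq=3, skip
  Position 1 ('d'): freq=3, skip
  Position 2 ('b'): unique! => answer = 2

2


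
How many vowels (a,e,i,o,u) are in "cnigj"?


Input: cnigj
Checking each character:
  'c' at position 0: consonant
  'n' at position 1: consonant
  'i' at position 2: vowel (running total: 1)
  'g' at position 3: consonant
  'j' at position 4: consonant
Total vowels: 1

1


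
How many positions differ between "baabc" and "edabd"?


Comparing "baabc" and "edabd" position by position:
  Position 0: 'b' vs 'e' => DIFFER
  Position 1: 'a' vs 'd' => DIFFER
  Position 2: 'a' vs 'a' => same
  Position 3: 'b' vs 'b' => same
  Position 4: 'c' vs 'd' => DIFFER
Positions that differ: 3

3


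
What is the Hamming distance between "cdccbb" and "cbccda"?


Comparing "cdccbb" and "cbccda" position by position:
  Position 0: 'c' vs 'c' => same
  Position 1: 'd' vs 'b' => differ
  Position 2: 'c' vs 'c' => same
  Position 3: 'c' vs 'c' => same
  Position 4: 'b' vs 'd' => differ
  Position 5: 'b' vs 'a' => differ
Total differences (Hamming distance): 3

3


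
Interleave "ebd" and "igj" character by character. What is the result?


Interleaving "ebd" and "igj":
  Position 0: 'e' from first, 'i' from second => "ei"
  Position 1: 'b' from first, 'g' from second => "bg"
  Position 2: 'd' from first, 'j' from second => "dj"
Result: eibgdj

eibgdj


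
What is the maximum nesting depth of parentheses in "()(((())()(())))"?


Input: "()(((())()(())))"
Tracking depth:
  Position 0 '(': depth becomes 1
  Position 1 ')': depth becomes 0
  Position 2 '(': depth becomes 1
  Position 3 '(': depth becomes 2
  Position 4 '(': depth becomes 3
  Position 5 '(': depth becomes 4
  Position 6 ')': depth becomes 3
  Position 7 ')': depth becomes 2
  Position 8 '(': depth becomes 3
  Position 9 ')': depth becomes 2
  Position 10 '(': depth becomes 3
  Position 11 '(': depth becomes 4
  Position 12 ')': depth becomes 3
  Position 13 ')': depth becomes 2
  Position 14 ')': depth becomes 1
  Position 15 ')': depth becomes 0
Maximum depth reached: 4

4


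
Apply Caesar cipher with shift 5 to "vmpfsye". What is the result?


Caesar cipher: shift "vmpfsye" by 5
  'v' (pos 21) + 5 = pos 0 = 'a'
  'm' (pos 12) + 5 = pos 17 = 'r'
  'p' (pos 15) + 5 = pos 20 = 'u'
  'f' (pos 5) + 5 = pos 10 = 'k'
  's' (pos 18) + 5 = pos 23 = 'x'
  'y' (pos 24) + 5 = pos 3 = 'd'
  'e' (pos 4) + 5 = pos 9 = 'j'
Result: arukxdj

arukxdj


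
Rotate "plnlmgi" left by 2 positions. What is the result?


Input: "plnlmgi", rotate left by 2
First 2 characters: "pl"
Remaining characters: "nlmgi"
Concatenate remaining + first: "nlmgi" + "pl" = "nlmgipl"

nlmgipl


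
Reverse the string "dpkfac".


Input: dpkfac
Reading characters right to left:
  Position 5: 'c'
  Position 4: 'a'
  Position 3: 'f'
  Position 2: 'k'
  Position 1: 'p'
  Position 0: 'd'
Reversed: cafkpd

cafkpd


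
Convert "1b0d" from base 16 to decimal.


Input: "1b0d" in base 16
Positional expansion:
  Digit '1' (value 1) x 16^3 = 4096
  Digit 'b' (value 11) x 16^2 = 2816
  Digit '0' (value 0) x 16^1 = 0
  Digit 'd' (value 13) x 16^0 = 13
Sum = 6925

6925


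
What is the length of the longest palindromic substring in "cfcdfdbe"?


Input: "cfcdfdbe"
Checking substrings for palindromes:
  [0:3] "cfc" (len 3) => palindrome
  [3:6] "dfd" (len 3) => palindrome
Longest palindromic substring: "cfc" with length 3

3


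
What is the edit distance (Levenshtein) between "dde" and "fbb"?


Computing edit distance: "dde" -> "fbb"
DP table:
           f    b    b
      0    1    2    3
  d   1    1    2    3
  d   2    2    2    3
  e   3    3    3    3
Edit distance = dp[3][3] = 3

3


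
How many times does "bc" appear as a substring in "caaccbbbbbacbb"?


Searching for "bc" in "caaccbbbbbacbb"
Scanning each position:
  Position 0: "ca" => no
  Position 1: "aa" => no
  Position 2: "ac" => no
  Position 3: "cc" => no
  Position 4: "cb" => no
  Position 5: "bb" => no
  Position 6: "bb" => no
  Position 7: "bb" => no
  Position 8: "bb" => no
  Position 9: "ba" => no
  Position 10: "ac" => no
  Position 11: "cb" => no
  Position 12: "bb" => no
Total occurrences: 0

0


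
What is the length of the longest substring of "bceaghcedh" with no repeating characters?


Input: "bceaghcedh"
Sliding window (track last position of each char):
  Position 0 ('b'): window [0,0] length 1 -- new best
  Position 1 ('c'): window [0,1] length 2 -- new best
  Position 2 ('e'): window [0,2] length 3 -- new best
  Position 3 ('a'): window [0,3] length 4 -- new best
  Position 4 ('g'): window [0,4] length 5 -- new best
  Position 5 ('h'): window [0,5] length 6 -- new best
  Position 6 ('c'): repeat (last at 1), move window start to 2
  Position 6 ('c'): window [2,6] length 5
  Position 7 ('e'): repeat (last at 2), move window start to 3
  Position 7 ('e'): window [3,7] length 5
  Position 8 ('d'): window [3,8] length 6
  Position 9 ('h'): repeat (last at 5), move window start to 6
  Position 9 ('h'): window [6,9] length 4
Longest substring with no repeats: "bceagh" with length 6

6


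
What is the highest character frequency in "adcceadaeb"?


Input: adcceadaeb
Character counts:
  'a': 3
  'b': 1
  'c': 2
  'd': 2
  'e': 2
Maximum frequency: 3

3


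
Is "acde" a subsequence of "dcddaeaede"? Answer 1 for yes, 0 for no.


Check if "acde" is a subsequence of "dcddaeaede"
Greedy scan:
  Position 0 ('d'): no match needed
  Position 1 ('c'): no match needed
  Position 2 ('d'): no match needed
  Position 3 ('d'): no match needed
  Position 4 ('a'): matches sub[0] = 'a'
  Position 5 ('e'): no match needed
  Position 6 ('a'): no match needed
  Position 7 ('e'): no match needed
  Position 8 ('d'): no match needed
  Position 9 ('e'): no match needed
Only matched 1/4 characters => not a subsequence

0


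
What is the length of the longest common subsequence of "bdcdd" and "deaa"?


LCS of "bdcdd" and "deaa"
DP table:
           d    e    a    a
      0    0    0    0    0
  b   0    0    0    0    0
  d   0    1    1    1    1
  c   0    1    1    1    1
  d   0    1    1    1    1
  d   0    1    1    1    1
LCS length = dp[5][4] = 1

1


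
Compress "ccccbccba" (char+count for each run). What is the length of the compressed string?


Input: ccccbccba
Runs:
  'c' x 4 => "c4"
  'b' x 1 => "b1"
  'c' x 2 => "c2"
  'b' x 1 => "b1"
  'a' x 1 => "a1"
Compressed: "c4b1c2b1a1"
Compressed length: 10

10


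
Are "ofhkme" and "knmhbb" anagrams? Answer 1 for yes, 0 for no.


Strings: "ofhkme", "knmhbb"
Sorted first:  efhkmo
Sorted second: bbhkmn
Differ at position 0: 'e' vs 'b' => not anagrams

0


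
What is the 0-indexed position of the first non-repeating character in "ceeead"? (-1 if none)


Input: ceeead
Character frequencies:
  'a': 1
  'c': 1
  'd': 1
  'e': 3
Scanning left to right for freq == 1:
  Position 0 ('c'): unique! => answer = 0

0


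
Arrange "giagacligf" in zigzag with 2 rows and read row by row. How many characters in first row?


Zigzag "giagacligf" into 2 rows:
Placing characters:
  'g' => row 0
  'i' => row 1
  'a' => row 0
  'g' => row 1
  'a' => row 0
  'c' => row 1
  'l' => row 0
  'i' => row 1
  'g' => row 0
  'f' => row 1
Rows:
  Row 0: "gaalg"
  Row 1: "igcif"
First row length: 5

5


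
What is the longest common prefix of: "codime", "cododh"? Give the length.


Words: codime, cododh
  Position 0: all 'c' => match
  Position 1: all 'o' => match
  Position 2: all 'd' => match
  Position 3: ('i', 'o') => mismatch, stop
LCP = "cod" (length 3)

3


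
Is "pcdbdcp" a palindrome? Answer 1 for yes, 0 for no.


Input: pcdbdcp
Reversed: pcdbdcp
  Compare pos 0 ('p') with pos 6 ('p'): match
  Compare pos 1 ('c') with pos 5 ('c'): match
  Compare pos 2 ('d') with pos 4 ('d'): match
Result: palindrome

1


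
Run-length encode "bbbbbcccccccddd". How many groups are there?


Input: bbbbbcccccccddd
Scanning for consecutive runs:
  Group 1: 'b' x 5 (positions 0-4)
  Group 2: 'c' x 7 (positions 5-11)
  Group 3: 'd' x 3 (positions 12-14)
Total groups: 3

3


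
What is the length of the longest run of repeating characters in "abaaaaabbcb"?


Input: "abaaaaabbcb"
Scanning for longest run:
  Position 1 ('b'): new char, reset run to 1
  Position 2 ('a'): new char, reset run to 1
  Position 3 ('a'): continues run of 'a', length=2
  Position 4 ('a'): continues run of 'a', length=3
  Position 5 ('a'): continues run of 'a', length=4
  Position 6 ('a'): continues run of 'a', length=5
  Position 7 ('b'): new char, reset run to 1
  Position 8 ('b'): continues run of 'b', length=2
  Position 9 ('c'): new char, reset run to 1
  Position 10 ('b'): new char, reset run to 1
Longest run: 'a' with length 5

5


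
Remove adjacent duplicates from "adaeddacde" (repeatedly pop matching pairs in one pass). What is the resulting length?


Input: adaeddacde
Stack-based adjacent duplicate removal:
  Read 'a': push. Stack: a
  Read 'd': push. Stack: ad
  Read 'a': push. Stack: ada
  Read 'e': push. Stack: adae
  Read 'd': push. Stack: adaed
  Read 'd': matches stack top 'd' => pop. Stack: adae
  Read 'a': push. Stack: adaea
  Read 'c': push. Stack: adaeac
  Read 'd': push. Stack: adaeacd
  Read 'e': push. Stack: adaeacde
Final stack: "adaeacde" (length 8)

8


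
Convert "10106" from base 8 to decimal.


Input: "10106" in base 8
Positional expansion:
  Digit '1' (value 1) x 8^4 = 4096
  Digit '0' (value 0) x 8^3 = 0
  Digit '1' (value 1) x 8^2 = 64
  Digit '0' (value 0) x 8^1 = 0
  Digit '6' (value 6) x 8^0 = 6
Sum = 4166

4166


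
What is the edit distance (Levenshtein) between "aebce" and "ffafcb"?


Computing edit distance: "aebce" -> "ffafcb"
DP table:
           f    f    a    f    c    b
      0    1    2    3    4    5    6
  a   1    1    2    2    3    4    5
  e   2    2    2    3    3    4    5
  b   3    3    3    3    4    4    4
  c   4    4    4    4    4    4    5
  e   5    5    5    5    5    5    5
Edit distance = dp[5][6] = 5

5


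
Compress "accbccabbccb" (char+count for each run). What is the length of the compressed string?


Input: accbccabbccb
Runs:
  'a' x 1 => "a1"
  'c' x 2 => "c2"
  'b' x 1 => "b1"
  'c' x 2 => "c2"
  'a' x 1 => "a1"
  'b' x 2 => "b2"
  'c' x 2 => "c2"
  'b' x 1 => "b1"
Compressed: "a1c2b1c2a1b2c2b1"
Compressed length: 16

16


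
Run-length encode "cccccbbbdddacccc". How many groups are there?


Input: cccccbbbdddacccc
Scanning for consecutive runs:
  Group 1: 'c' x 5 (positions 0-4)
  Group 2: 'b' x 3 (positions 5-7)
  Group 3: 'd' x 3 (positions 8-10)
  Group 4: 'a' x 1 (positions 11-11)
  Group 5: 'c' x 4 (positions 12-15)
Total groups: 5

5


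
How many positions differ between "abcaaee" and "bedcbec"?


Comparing "abcaaee" and "bedcbec" position by position:
  Position 0: 'a' vs 'b' => DIFFER
  Position 1: 'b' vs 'e' => DIFFER
  Position 2: 'c' vs 'd' => DIFFER
  Position 3: 'a' vs 'c' => DIFFER
  Position 4: 'a' vs 'b' => DIFFER
  Position 5: 'e' vs 'e' => same
  Position 6: 'e' vs 'c' => DIFFER
Positions that differ: 6

6


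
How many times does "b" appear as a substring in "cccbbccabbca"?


Searching for "b" in "cccbbccabbca"
Scanning each position:
  Position 0: "c" => no
  Position 1: "c" => no
  Position 2: "c" => no
  Position 3: "b" => MATCH
  Position 4: "b" => MATCH
  Position 5: "c" => no
  Position 6: "c" => no
  Position 7: "a" => no
  Position 8: "b" => MATCH
  Position 9: "b" => MATCH
  Position 10: "c" => no
  Position 11: "a" => no
Total occurrences: 4

4


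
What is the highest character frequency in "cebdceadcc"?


Input: cebdceadcc
Character counts:
  'a': 1
  'b': 1
  'c': 4
  'd': 2
  'e': 2
Maximum frequency: 4

4


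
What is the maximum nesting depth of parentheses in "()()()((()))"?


Input: "()()()((()))"
Tracking depth:
  Position 0 '(': depth becomes 1
  Position 1 ')': depth becomes 0
  Position 2 '(': depth becomes 1
  Position 3 ')': depth becomes 0
  Position 4 '(': depth becomes 1
  Position 5 ')': depth becomes 0
  Position 6 '(': depth becomes 1
  Position 7 '(': depth becomes 2
  Position 8 '(': depth becomes 3
  Position 9 ')': depth becomes 2
  Position 10 ')': depth becomes 1
  Position 11 ')': depth becomes 0
Maximum depth reached: 3

3


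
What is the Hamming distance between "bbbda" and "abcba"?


Comparing "bbbda" and "abcba" position by position:
  Position 0: 'b' vs 'a' => differ
  Position 1: 'b' vs 'b' => same
  Position 2: 'b' vs 'c' => differ
  Position 3: 'd' vs 'b' => differ
  Position 4: 'a' vs 'a' => same
Total differences (Hamming distance): 3

3


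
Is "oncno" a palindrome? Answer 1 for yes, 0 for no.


Input: oncno
Reversed: oncno
  Compare pos 0 ('o') with pos 4 ('o'): match
  Compare pos 1 ('n') with pos 3 ('n'): match
Result: palindrome

1


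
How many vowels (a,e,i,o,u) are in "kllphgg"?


Input: kllphgg
Checking each character:
  'k' at position 0: consonant
  'l' at position 1: consonant
  'l' at position 2: consonant
  'p' at position 3: consonant
  'h' at position 4: consonant
  'g' at position 5: consonant
  'g' at position 6: consonant
Total vowels: 0

0


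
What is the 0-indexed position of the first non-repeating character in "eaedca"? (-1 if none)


Input: eaedca
Character frequencies:
  'a': 2
  'c': 1
  'd': 1
  'e': 2
Scanning left to right for freq == 1:
  Position 0 ('e'): freq=2, skip
  Position 1 ('a'): freq=2, skip
  Position 2 ('e'): freq=2, skip
  Position 3 ('d'): unique! => answer = 3

3


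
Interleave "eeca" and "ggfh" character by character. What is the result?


Interleaving "eeca" and "ggfh":
  Position 0: 'e' from first, 'g' from second => "eg"
  Position 1: 'e' from first, 'g' from second => "eg"
  Position 2: 'c' from first, 'f' from second => "cf"
  Position 3: 'a' from first, 'h' from second => "ah"
Result: egegcfah

egegcfah


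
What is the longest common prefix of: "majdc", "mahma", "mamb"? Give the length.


Words: majdc, mahma, mamb
  Position 0: all 'm' => match
  Position 1: all 'a' => match
  Position 2: ('j', 'h', 'm') => mismatch, stop
LCP = "ma" (length 2)

2


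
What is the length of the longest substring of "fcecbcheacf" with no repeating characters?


Input: "fcecbcheacf"
Sliding window (track last position of each char):
  Position 0 ('f'): window [0,0] length 1 -- new best
  Position 1 ('c'): window [0,1] length 2 -- new best
  Position 2 ('e'): window [0,2] length 3 -- new best
  Position 3 ('c'): repeat (last at 1), move window start to 2
  Position 3 ('c'): window [2,3] length 2
  Position 4 ('b'): window [2,4] length 3
  Position 5 ('c'): repeat (last at 3), move window start to 4
  Position 5 ('c'): window [4,5] length 2
  Position 6 ('h'): window [4,6] length 3
  Position 7 ('e'): window [4,7] length 4 -- new best
  Position 8 ('a'): window [4,8] length 5 -- new best
  Position 9 ('c'): repeat (last at 5), move window start to 6
  Position 9 ('c'): window [6,9] length 4
  Position 10 ('f'): window [6,10] length 5
Longest substring with no repeats: "bchea" with length 5

5


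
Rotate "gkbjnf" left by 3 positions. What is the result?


Input: "gkbjnf", rotate left by 3
First 3 characters: "gkb"
Remaining characters: "jnf"
Concatenate remaining + first: "jnf" + "gkb" = "jnfgkb"

jnfgkb


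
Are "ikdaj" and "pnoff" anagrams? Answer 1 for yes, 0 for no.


Strings: "ikdaj", "pnoff"
Sorted first:  adijk
Sorted second: ffnop
Differ at position 0: 'a' vs 'f' => not anagrams

0


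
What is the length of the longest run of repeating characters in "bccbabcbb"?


Input: "bccbabcbb"
Scanning for longest run:
  Position 1 ('c'): new char, reset run to 1
  Position 2 ('c'): continues run of 'c', length=2
  Position 3 ('b'): new char, reset run to 1
  Position 4 ('a'): new char, reset run to 1
  Position 5 ('b'): new char, reset run to 1
  Position 6 ('c'): new char, reset run to 1
  Position 7 ('b'): new char, reset run to 1
  Position 8 ('b'): continues run of 'b', length=2
Longest run: 'c' with length 2

2


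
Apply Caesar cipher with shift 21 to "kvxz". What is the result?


Caesar cipher: shift "kvxz" by 21
  'k' (pos 10) + 21 = pos 5 = 'f'
  'v' (pos 21) + 21 = pos 16 = 'q'
  'x' (pos 23) + 21 = pos 18 = 's'
  'z' (pos 25) + 21 = pos 20 = 'u'
Result: fqsu

fqsu


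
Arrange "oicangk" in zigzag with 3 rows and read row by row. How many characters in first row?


Zigzag "oicangk" into 3 rows:
Placing characters:
  'o' => row 0
  'i' => row 1
  'c' => row 2
  'a' => row 1
  'n' => row 0
  'g' => row 1
  'k' => row 2
Rows:
  Row 0: "on"
  Row 1: "iag"
  Row 2: "ck"
First row length: 2

2


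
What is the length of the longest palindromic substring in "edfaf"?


Input: "edfaf"
Checking substrings for palindromes:
  [2:5] "faf" (len 3) => palindrome
Longest palindromic substring: "faf" with length 3

3


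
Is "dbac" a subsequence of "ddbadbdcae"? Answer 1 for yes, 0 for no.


Check if "dbac" is a subsequence of "ddbadbdcae"
Greedy scan:
  Position 0 ('d'): matches sub[0] = 'd'
  Position 1 ('d'): no match needed
  Position 2 ('b'): matches sub[1] = 'b'
  Position 3 ('a'): matches sub[2] = 'a'
  Position 4 ('d'): no match needed
  Position 5 ('b'): no match needed
  Position 6 ('d'): no match needed
  Position 7 ('c'): matches sub[3] = 'c'
  Position 8 ('a'): no match needed
  Position 9 ('e'): no match needed
All 4 characters matched => is a subsequence

1


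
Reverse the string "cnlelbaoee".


Input: cnlelbaoee
Reading characters right to left:
  Position 9: 'e'
  Position 8: 'e'
  Position 7: 'o'
  Position 6: 'a'
  Position 5: 'b'
  Position 4: 'l'
  Position 3: 'e'
  Position 2: 'l'
  Position 1: 'n'
  Position 0: 'c'
Reversed: eeoablelnc

eeoablelnc


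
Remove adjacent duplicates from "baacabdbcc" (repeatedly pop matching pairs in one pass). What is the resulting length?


Input: baacabdbcc
Stack-based adjacent duplicate removal:
  Read 'b': push. Stack: b
  Read 'a': push. Stack: ba
  Read 'a': matches stack top 'a' => pop. Stack: b
  Read 'c': push. Stack: bc
  Read 'a': push. Stack: bca
  Read 'b': push. Stack: bcab
  Read 'd': push. Stack: bcabd
  Read 'b': push. Stack: bcabdb
  Read 'c': push. Stack: bcabdbc
  Read 'c': matches stack top 'c' => pop. Stack: bcabdb
Final stack: "bcabdb" (length 6)

6


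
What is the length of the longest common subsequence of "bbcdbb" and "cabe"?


LCS of "bbcdbb" and "cabe"
DP table:
           c    a    b    e
      0    0    0    0    0
  b   0    0    0    1    1
  b   0    0    0    1    1
  c   0    1    1    1    1
  d   0    1    1    1    1
  b   0    1    1    2    2
  b   0    1    1    2    2
LCS length = dp[6][4] = 2

2


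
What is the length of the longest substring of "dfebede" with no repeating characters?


Input: "dfebede"
Sliding window (track last position of each char):
  Position 0 ('d'): window [0,0] length 1 -- new best
  Position 1 ('f'): window [0,1] length 2 -- new best
  Position 2 ('e'): window [0,2] length 3 -- new best
  Position 3 ('b'): window [0,3] length 4 -- new best
  Position 4 ('e'): repeat (last at 2), move window start to 3
  Position 4 ('e'): window [3,4] length 2
  Position 5 ('d'): window [3,5] length 3
  Position 6 ('e'): repeat (last at 4), move window start to 5
  Position 6 ('e'): window [5,6] length 2
Longest substring with no repeats: "dfeb" with length 4

4


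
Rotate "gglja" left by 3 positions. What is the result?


Input: "gglja", rotate left by 3
First 3 characters: "ggl"
Remaining characters: "ja"
Concatenate remaining + first: "ja" + "ggl" = "jaggl"

jaggl


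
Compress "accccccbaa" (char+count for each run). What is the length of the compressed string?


Input: accccccbaa
Runs:
  'a' x 1 => "a1"
  'c' x 6 => "c6"
  'b' x 1 => "b1"
  'a' x 2 => "a2"
Compressed: "a1c6b1a2"
Compressed length: 8

8


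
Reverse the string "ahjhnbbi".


Input: ahjhnbbi
Reading characters right to left:
  Position 7: 'i'
  Position 6: 'b'
  Position 5: 'b'
  Position 4: 'n'
  Position 3: 'h'
  Position 2: 'j'
  Position 1: 'h'
  Position 0: 'a'
Reversed: ibbnhjha

ibbnhjha


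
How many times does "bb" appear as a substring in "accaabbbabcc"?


Searching for "bb" in "accaabbbabcc"
Scanning each position:
  Position 0: "ac" => no
  Position 1: "cc" => no
  Position 2: "ca" => no
  Position 3: "aa" => no
  Position 4: "ab" => no
  Position 5: "bb" => MATCH
  Position 6: "bb" => MATCH
  Position 7: "ba" => no
  Position 8: "ab" => no
  Position 9: "bc" => no
  Position 10: "cc" => no
Total occurrences: 2

2


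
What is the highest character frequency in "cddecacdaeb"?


Input: cddecacdaeb
Character counts:
  'a': 2
  'b': 1
  'c': 3
  'd': 3
  'e': 2
Maximum frequency: 3

3


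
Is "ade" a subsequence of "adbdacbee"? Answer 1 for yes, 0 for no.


Check if "ade" is a subsequence of "adbdacbee"
Greedy scan:
  Position 0 ('a'): matches sub[0] = 'a'
  Position 1 ('d'): matches sub[1] = 'd'
  Position 2 ('b'): no match needed
  Position 3 ('d'): no match needed
  Position 4 ('a'): no match needed
  Position 5 ('c'): no match needed
  Position 6 ('b'): no match needed
  Position 7 ('e'): matches sub[2] = 'e'
  Position 8 ('e'): no match needed
All 3 characters matched => is a subsequence

1


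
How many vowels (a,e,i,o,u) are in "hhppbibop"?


Input: hhppbibop
Checking each character:
  'h' at position 0: consonant
  'h' at position 1: consonant
  'p' at position 2: consonant
  'p' at position 3: consonant
  'b' at position 4: consonant
  'i' at position 5: vowel (running total: 1)
  'b' at position 6: consonant
  'o' at position 7: vowel (running total: 2)
  'p' at position 8: consonant
Total vowels: 2

2


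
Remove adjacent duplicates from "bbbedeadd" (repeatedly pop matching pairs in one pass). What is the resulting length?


Input: bbbedeadd
Stack-based adjacent duplicate removal:
  Read 'b': push. Stack: b
  Read 'b': matches stack top 'b' => pop. Stack: (empty)
  Read 'b': push. Stack: b
  Read 'e': push. Stack: be
  Read 'd': push. Stack: bed
  Read 'e': push. Stack: bede
  Read 'a': push. Stack: bedea
  Read 'd': push. Stack: bedead
  Read 'd': matches stack top 'd' => pop. Stack: bedea
Final stack: "bedea" (length 5)

5


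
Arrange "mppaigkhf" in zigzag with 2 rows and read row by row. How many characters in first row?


Zigzag "mppaigkhf" into 2 rows:
Placing characters:
  'm' => row 0
  'p' => row 1
  'p' => row 0
  'a' => row 1
  'i' => row 0
  'g' => row 1
  'k' => row 0
  'h' => row 1
  'f' => row 0
Rows:
  Row 0: "mpikf"
  Row 1: "pagh"
First row length: 5

5


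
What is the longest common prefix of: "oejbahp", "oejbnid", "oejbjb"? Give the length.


Words: oejbahp, oejbnid, oejbjb
  Position 0: all 'o' => match
  Position 1: all 'e' => match
  Position 2: all 'j' => match
  Position 3: all 'b' => match
  Position 4: ('a', 'n', 'j') => mismatch, stop
LCP = "oejb" (length 4)

4


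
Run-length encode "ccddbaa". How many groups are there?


Input: ccddbaa
Scanning for consecutive runs:
  Group 1: 'c' x 2 (positions 0-1)
  Group 2: 'd' x 2 (positions 2-3)
  Group 3: 'b' x 1 (positions 4-4)
  Group 4: 'a' x 2 (positions 5-6)
Total groups: 4

4


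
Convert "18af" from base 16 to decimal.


Input: "18af" in base 16
Positional expansion:
  Digit '1' (value 1) x 16^3 = 4096
  Digit '8' (value 8) x 16^2 = 2048
  Digit 'a' (value 10) x 16^1 = 160
  Digit 'f' (value 15) x 16^0 = 15
Sum = 6319

6319


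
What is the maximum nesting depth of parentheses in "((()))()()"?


Input: "((()))()()"
Tracking depth:
  Position 0 '(': depth becomes 1
  Position 1 '(': depth becomes 2
  Position 2 '(': depth becomes 3
  Position 3 ')': depth becomes 2
  Position 4 ')': depth becomes 1
  Position 5 ')': depth becomes 0
  Position 6 '(': depth becomes 1
  Position 7 ')': depth becomes 0
  Position 8 '(': depth becomes 1
  Position 9 ')': depth becomes 0
Maximum depth reached: 3

3


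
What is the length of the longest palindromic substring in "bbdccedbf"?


Input: "bbdccedbf"
Checking substrings for palindromes:
  [0:2] "bb" (len 2) => palindrome
  [3:5] "cc" (len 2) => palindrome
Longest palindromic substring: "bb" with length 2

2


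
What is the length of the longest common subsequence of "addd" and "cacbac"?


LCS of "addd" and "cacbac"
DP table:
           c    a    c    b    a    c
      0    0    0    0    0    0    0
  a   0    0    1    1    1    1    1
  d   0    0    1    1    1    1    1
  d   0    0    1    1    1    1    1
  d   0    0    1    1    1    1    1
LCS length = dp[4][6] = 1

1


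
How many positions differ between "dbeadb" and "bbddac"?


Comparing "dbeadb" and "bbddac" position by position:
  Position 0: 'd' vs 'b' => DIFFER
  Position 1: 'b' vs 'b' => same
  Position 2: 'e' vs 'd' => DIFFER
  Position 3: 'a' vs 'd' => DIFFER
  Position 4: 'd' vs 'a' => DIFFER
  Position 5: 'b' vs 'c' => DIFFER
Positions that differ: 5

5


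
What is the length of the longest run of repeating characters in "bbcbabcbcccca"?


Input: "bbcbabcbcccca"
Scanning for longest run:
  Position 1 ('b'): continues run of 'b', length=2
  Position 2 ('c'): new char, reset run to 1
  Position 3 ('b'): new char, reset run to 1
  Position 4 ('a'): new char, reset run to 1
  Position 5 ('b'): new char, reset run to 1
  Position 6 ('c'): new char, reset run to 1
  Position 7 ('b'): new char, reset run to 1
  Position 8 ('c'): new char, reset run to 1
  Position 9 ('c'): continues run of 'c', length=2
  Position 10 ('c'): continues run of 'c', length=3
  Position 11 ('c'): continues run of 'c', length=4
  Position 12 ('a'): new char, reset run to 1
Longest run: 'c' with length 4

4


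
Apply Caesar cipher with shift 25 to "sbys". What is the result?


Caesar cipher: shift "sbys" by 25
  's' (pos 18) + 25 = pos 17 = 'r'
  'b' (pos 1) + 25 = pos 0 = 'a'
  'y' (pos 24) + 25 = pos 23 = 'x'
  's' (pos 18) + 25 = pos 17 = 'r'
Result: raxr

raxr


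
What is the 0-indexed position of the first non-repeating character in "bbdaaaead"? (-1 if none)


Input: bbdaaaead
Character frequencies:
  'a': 4
  'b': 2
  'd': 2
  'e': 1
Scanning left to right for freq == 1:
  Position 0 ('b'): freq=2, skip
  Position 1 ('b'): freq=2, skip
  Position 2 ('d'): freq=2, skip
  Position 3 ('a'): freq=4, skip
  Position 4 ('a'): freq=4, skip
  Position 5 ('a'): freq=4, skip
  Position 6 ('e'): unique! => answer = 6

6


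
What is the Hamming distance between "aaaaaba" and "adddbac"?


Comparing "aaaaaba" and "adddbac" position by position:
  Position 0: 'a' vs 'a' => same
  Position 1: 'a' vs 'd' => differ
  Position 2: 'a' vs 'd' => differ
  Position 3: 'a' vs 'd' => differ
  Position 4: 'a' vs 'b' => differ
  Position 5: 'b' vs 'a' => differ
  Position 6: 'a' vs 'c' => differ
Total differences (Hamming distance): 6

6


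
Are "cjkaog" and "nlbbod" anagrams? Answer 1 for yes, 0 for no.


Strings: "cjkaog", "nlbbod"
Sorted first:  acgjko
Sorted second: bbdlno
Differ at position 0: 'a' vs 'b' => not anagrams

0


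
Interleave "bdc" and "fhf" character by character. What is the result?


Interleaving "bdc" and "fhf":
  Position 0: 'b' from first, 'f' from second => "bf"
  Position 1: 'd' from first, 'h' from second => "dh"
  Position 2: 'c' from first, 'f' from second => "cf"
Result: bfdhcf

bfdhcf


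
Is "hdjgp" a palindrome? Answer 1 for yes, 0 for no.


Input: hdjgp
Reversed: pgjdh
  Compare pos 0 ('h') with pos 4 ('p'): MISMATCH
  Compare pos 1 ('d') with pos 3 ('g'): MISMATCH
Result: not a palindrome

0


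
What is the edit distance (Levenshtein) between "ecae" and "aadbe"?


Computing edit distance: "ecae" -> "aadbe"
DP table:
           a    a    d    b    e
      0    1    2    3    4    5
  e   1    1    2    3    4    4
  c   2    2    2    3    4    5
  a   3    2    2    3    4    5
  e   4    3    3    3    4    4
Edit distance = dp[4][5] = 4

4


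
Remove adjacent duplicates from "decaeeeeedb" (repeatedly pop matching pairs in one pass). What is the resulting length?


Input: decaeeeeedb
Stack-based adjacent duplicate removal:
  Read 'd': push. Stack: d
  Read 'e': push. Stack: de
  Read 'c': push. Stack: dec
  Read 'a': push. Stack: deca
  Read 'e': push. Stack: decae
  Read 'e': matches stack top 'e' => pop. Stack: deca
  Read 'e': push. Stack: decae
  Read 'e': matches stack top 'e' => pop. Stack: deca
  Read 'e': push. Stack: decae
  Read 'd': push. Stack: decaed
  Read 'b': push. Stack: decaedb
Final stack: "decaedb" (length 7)

7


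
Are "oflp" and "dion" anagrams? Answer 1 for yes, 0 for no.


Strings: "oflp", "dion"
Sorted first:  flop
Sorted second: dino
Differ at position 0: 'f' vs 'd' => not anagrams

0


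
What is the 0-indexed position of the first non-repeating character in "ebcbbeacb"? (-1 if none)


Input: ebcbbeacb
Character frequencies:
  'a': 1
  'b': 4
  'c': 2
  'e': 2
Scanning left to right for freq == 1:
  Position 0 ('e'): freq=2, skip
  Position 1 ('b'): freq=4, skip
  Position 2 ('c'): freq=2, skip
  Position 3 ('b'): freq=4, skip
  Position 4 ('b'): freq=4, skip
  Position 5 ('e'): freq=2, skip
  Position 6 ('a'): unique! => answer = 6

6


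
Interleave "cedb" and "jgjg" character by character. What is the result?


Interleaving "cedb" and "jgjg":
  Position 0: 'c' from first, 'j' from second => "cj"
  Position 1: 'e' from first, 'g' from second => "eg"
  Position 2: 'd' from first, 'j' from second => "dj"
  Position 3: 'b' from first, 'g' from second => "bg"
Result: cjegdjbg

cjegdjbg


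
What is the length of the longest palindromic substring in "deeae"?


Input: "deeae"
Checking substrings for palindromes:
  [2:5] "eae" (len 3) => palindrome
  [1:3] "ee" (len 2) => palindrome
Longest palindromic substring: "eae" with length 3

3


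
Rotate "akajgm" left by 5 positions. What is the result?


Input: "akajgm", rotate left by 5
First 5 characters: "akajg"
Remaining characters: "m"
Concatenate remaining + first: "m" + "akajg" = "makajg"

makajg
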